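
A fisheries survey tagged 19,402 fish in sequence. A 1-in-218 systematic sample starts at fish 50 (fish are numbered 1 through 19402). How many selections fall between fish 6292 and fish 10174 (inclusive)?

k = 218
First selection ≥ 6292: 50 + ⌈(6292−50)/218⌉·218 = 50 + 29×218 = 6372
Last selection ≤ 10174: 50 + ⌊(10174−50)/218⌋·218 = 50 + 46×218 = 10078
Count = 46 − 29 + 1 = 18

18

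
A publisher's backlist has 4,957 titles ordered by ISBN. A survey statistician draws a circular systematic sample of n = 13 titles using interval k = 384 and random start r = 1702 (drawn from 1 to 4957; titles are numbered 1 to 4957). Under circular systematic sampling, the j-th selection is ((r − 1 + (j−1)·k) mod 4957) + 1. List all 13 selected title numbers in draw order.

1702, 2086, 2470, 2854, 3238, 3622, 4006, 4390, 4774, 201, 585, 969, 1353

Selection 1: 1702
Selection 2: 1702 + 384 = 2086
Selection 3: 2086 + 384 = 2470
Selection 4: 2470 + 384 = 2854
Selection 5: 2854 + 384 = 3238
Selection 6: 3238 + 384 = 3622
Selection 7: 3622 + 384 = 4006
Selection 8: 4006 + 384 = 4390
Selection 9: 4390 + 384 = 4774
Selection 10: 4774 + 384 = 5158 → 5158 − 4957 = 201
Selection 11: 201 + 384 = 585
Selection 12: 585 + 384 = 969
Selection 13: 969 + 384 = 1353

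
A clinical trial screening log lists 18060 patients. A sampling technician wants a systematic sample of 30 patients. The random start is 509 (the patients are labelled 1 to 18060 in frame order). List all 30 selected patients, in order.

k = N/n = 18060/30 = 602
patient 1: 509
patient 2: 509 + 602 = 1111
patient 3: 1111 + 602 = 1713
patient 4: 1713 + 602 = 2315
patient 5: 2315 + 602 = 2917
patient 6: 2917 + 602 = 3519
patient 7: 3519 + 602 = 4121
patient 8: 4121 + 602 = 4723
patient 9: 4723 + 602 = 5325
patient 10: 5325 + 602 = 5927
patient 11: 5927 + 602 = 6529
patient 12: 6529 + 602 = 7131
patient 13: 7131 + 602 = 7733
patient 14: 7733 + 602 = 8335
patient 15: 8335 + 602 = 8937
patient 16: 8937 + 602 = 9539
patient 17: 9539 + 602 = 10141
patient 18: 10141 + 602 = 10743
patient 19: 10743 + 602 = 11345
patient 20: 11345 + 602 = 11947
patient 21: 11947 + 602 = 12549
patient 22: 12549 + 602 = 13151
patient 23: 13151 + 602 = 13753
patient 24: 13753 + 602 = 14355
patient 25: 14355 + 602 = 14957
patient 26: 14957 + 602 = 15559
patient 27: 15559 + 602 = 16161
patient 28: 16161 + 602 = 16763
patient 29: 16763 + 602 = 17365
patient 30: 17365 + 602 = 17967

509, 1111, 1713, 2315, 2917, 3519, 4121, 4723, 5325, 5927, 6529, 7131, 7733, 8335, 8937, 9539, 10141, 10743, 11345, 11947, 12549, 13151, 13753, 14355, 14957, 15559, 16161, 16763, 17365, 17967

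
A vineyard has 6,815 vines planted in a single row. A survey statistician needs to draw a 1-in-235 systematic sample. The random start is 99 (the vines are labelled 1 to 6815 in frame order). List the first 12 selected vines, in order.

99, 334, 569, 804, 1039, 1274, 1509, 1744, 1979, 2214, 2449, 2684

vine 1: 99
vine 2: 99 + 235 = 334
vine 3: 334 + 235 = 569
vine 4: 569 + 235 = 804
vine 5: 804 + 235 = 1039
vine 6: 1039 + 235 = 1274
vine 7: 1274 + 235 = 1509
vine 8: 1509 + 235 = 1744
vine 9: 1744 + 235 = 1979
vine 10: 1979 + 235 = 2214
vine 11: 2214 + 235 = 2449
vine 12: 2449 + 235 = 2684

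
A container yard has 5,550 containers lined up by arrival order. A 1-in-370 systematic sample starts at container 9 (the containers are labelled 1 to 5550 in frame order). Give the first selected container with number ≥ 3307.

k = 370
Steps past start: ⌈(3307 − 9)/370⌉ = ⌈3298/370⌉ = 9
Selected container: 9 + 9×370 = 3339

3339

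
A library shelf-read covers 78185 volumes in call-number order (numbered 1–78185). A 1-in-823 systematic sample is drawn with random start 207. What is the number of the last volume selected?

77569

k = 823
95th selection = r + (95−1)·k = 207 + 94×823 = 207 + 77362 = 77569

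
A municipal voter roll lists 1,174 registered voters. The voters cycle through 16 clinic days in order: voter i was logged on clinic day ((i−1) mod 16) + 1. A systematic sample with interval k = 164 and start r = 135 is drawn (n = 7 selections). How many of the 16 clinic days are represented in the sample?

Consecutive selections differ by k = 164, so their clinic day numbers differ by 164 mod 16 = 4.
gcd(164, 16) = 4, so the sample visits 16/4 = 4 distinct residues mod 16.
Start 135 is clinic day 7; the clinic days hit are 3, 7, 11, 15.

4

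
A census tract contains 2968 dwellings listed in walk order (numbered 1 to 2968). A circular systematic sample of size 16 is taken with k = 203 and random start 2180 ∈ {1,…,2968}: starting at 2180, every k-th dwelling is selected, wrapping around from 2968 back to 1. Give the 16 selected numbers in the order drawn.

2180, 2383, 2586, 2789, 24, 227, 430, 633, 836, 1039, 1242, 1445, 1648, 1851, 2054, 2257

Selection 1: 2180
Selection 2: 2180 + 203 = 2383
Selection 3: 2383 + 203 = 2586
Selection 4: 2586 + 203 = 2789
Selection 5: 2789 + 203 = 2992 → 2992 − 2968 = 24
Selection 6: 24 + 203 = 227
Selection 7: 227 + 203 = 430
Selection 8: 430 + 203 = 633
Selection 9: 633 + 203 = 836
Selection 10: 836 + 203 = 1039
Selection 11: 1039 + 203 = 1242
Selection 12: 1242 + 203 = 1445
Selection 13: 1445 + 203 = 1648
Selection 14: 1648 + 203 = 1851
Selection 15: 1851 + 203 = 2054
Selection 16: 2054 + 203 = 2257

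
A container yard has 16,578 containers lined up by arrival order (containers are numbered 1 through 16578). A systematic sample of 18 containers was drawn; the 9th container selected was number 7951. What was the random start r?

583

k = 16578/18 = 921
r = 7951 − (9−1)×921 = 7951 − 7368 = 583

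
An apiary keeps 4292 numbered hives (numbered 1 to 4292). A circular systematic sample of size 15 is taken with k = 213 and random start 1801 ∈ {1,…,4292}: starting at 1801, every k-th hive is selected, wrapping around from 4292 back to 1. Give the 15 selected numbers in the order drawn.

Selection 1: 1801
Selection 2: 1801 + 213 = 2014
Selection 3: 2014 + 213 = 2227
Selection 4: 2227 + 213 = 2440
Selection 5: 2440 + 213 = 2653
Selection 6: 2653 + 213 = 2866
Selection 7: 2866 + 213 = 3079
Selection 8: 3079 + 213 = 3292
Selection 9: 3292 + 213 = 3505
Selection 10: 3505 + 213 = 3718
Selection 11: 3718 + 213 = 3931
Selection 12: 3931 + 213 = 4144
Selection 13: 4144 + 213 = 4357 → 4357 − 4292 = 65
Selection 14: 65 + 213 = 278
Selection 15: 278 + 213 = 491

1801, 2014, 2227, 2440, 2653, 2866, 3079, 3292, 3505, 3718, 3931, 4144, 65, 278, 491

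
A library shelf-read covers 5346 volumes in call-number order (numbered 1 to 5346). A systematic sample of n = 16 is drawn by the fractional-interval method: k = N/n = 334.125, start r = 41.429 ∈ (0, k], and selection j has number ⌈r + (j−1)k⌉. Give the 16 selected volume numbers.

42, 376, 710, 1044, 1378, 1713, 2047, 2381, 2715, 3049, 3383, 3717, 4051, 4386, 4720, 5054

j=1: r + 0k = 41.429 → ⌈·⌉ = 42
j=2: r + 1k = 375.554 → ⌈·⌉ = 376
j=3: r + 2k = 709.679 → ⌈·⌉ = 710
j=4: r + 3k = 1043.804 → ⌈·⌉ = 1044
j=5: r + 4k = 1377.929 → ⌈·⌉ = 1378
j=6: r + 5k = 1712.054 → ⌈·⌉ = 1713
j=7: r + 6k = 2046.179 → ⌈·⌉ = 2047
j=8: r + 7k = 2380.304 → ⌈·⌉ = 2381
j=9: r + 8k = 2714.429 → ⌈·⌉ = 2715
j=10: r + 9k = 3048.554 → ⌈·⌉ = 3049
j=11: r + 10k = 3382.679 → ⌈·⌉ = 3383
j=12: r + 11k = 3716.804 → ⌈·⌉ = 3717
j=13: r + 12k = 4050.929 → ⌈·⌉ = 4051
j=14: r + 13k = 4385.054 → ⌈·⌉ = 4386
j=15: r + 14k = 4719.179 → ⌈·⌉ = 4720
j=16: r + 15k = 5053.304 → ⌈·⌉ = 5054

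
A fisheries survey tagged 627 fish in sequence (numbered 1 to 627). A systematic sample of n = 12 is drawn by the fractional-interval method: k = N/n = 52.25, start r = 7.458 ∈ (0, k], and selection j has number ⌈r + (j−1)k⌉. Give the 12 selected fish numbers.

8, 60, 112, 165, 217, 269, 321, 374, 426, 478, 530, 583

j=1: r + 0k = 7.458 → ⌈·⌉ = 8
j=2: r + 1k = 59.708 → ⌈·⌉ = 60
j=3: r + 2k = 111.958 → ⌈·⌉ = 112
j=4: r + 3k = 164.208 → ⌈·⌉ = 165
j=5: r + 4k = 216.458 → ⌈·⌉ = 217
j=6: r + 5k = 268.708 → ⌈·⌉ = 269
j=7: r + 6k = 320.958 → ⌈·⌉ = 321
j=8: r + 7k = 373.208 → ⌈·⌉ = 374
j=9: r + 8k = 425.458 → ⌈·⌉ = 426
j=10: r + 9k = 477.708 → ⌈·⌉ = 478
j=11: r + 10k = 529.958 → ⌈·⌉ = 530
j=12: r + 11k = 582.208 → ⌈·⌉ = 583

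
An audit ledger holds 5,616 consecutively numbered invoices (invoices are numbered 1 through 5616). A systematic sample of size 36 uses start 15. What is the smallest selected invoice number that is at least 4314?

k = 5616/36 = 156
Steps past start: ⌈(4314 − 15)/156⌉ = ⌈4299/156⌉ = 28
Selected invoice: 15 + 28×156 = 4383

4383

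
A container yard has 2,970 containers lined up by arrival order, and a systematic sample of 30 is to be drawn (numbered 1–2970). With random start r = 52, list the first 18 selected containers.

k = N/n = 2970/30 = 99
container 1: 52
container 2: 52 + 99 = 151
container 3: 151 + 99 = 250
container 4: 250 + 99 = 349
container 5: 349 + 99 = 448
container 6: 448 + 99 = 547
container 7: 547 + 99 = 646
container 8: 646 + 99 = 745
container 9: 745 + 99 = 844
container 10: 844 + 99 = 943
container 11: 943 + 99 = 1042
container 12: 1042 + 99 = 1141
container 13: 1141 + 99 = 1240
container 14: 1240 + 99 = 1339
container 15: 1339 + 99 = 1438
container 16: 1438 + 99 = 1537
container 17: 1537 + 99 = 1636
container 18: 1636 + 99 = 1735

52, 151, 250, 349, 448, 547, 646, 745, 844, 943, 1042, 1141, 1240, 1339, 1438, 1537, 1636, 1735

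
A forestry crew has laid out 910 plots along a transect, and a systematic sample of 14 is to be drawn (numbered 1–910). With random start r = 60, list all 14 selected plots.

k = N/n = 910/14 = 65
plot 1: 60
plot 2: 60 + 65 = 125
plot 3: 125 + 65 = 190
plot 4: 190 + 65 = 255
plot 5: 255 + 65 = 320
plot 6: 320 + 65 = 385
plot 7: 385 + 65 = 450
plot 8: 450 + 65 = 515
plot 9: 515 + 65 = 580
plot 10: 580 + 65 = 645
plot 11: 645 + 65 = 710
plot 12: 710 + 65 = 775
plot 13: 775 + 65 = 840
plot 14: 840 + 65 = 905

60, 125, 190, 255, 320, 385, 450, 515, 580, 645, 710, 775, 840, 905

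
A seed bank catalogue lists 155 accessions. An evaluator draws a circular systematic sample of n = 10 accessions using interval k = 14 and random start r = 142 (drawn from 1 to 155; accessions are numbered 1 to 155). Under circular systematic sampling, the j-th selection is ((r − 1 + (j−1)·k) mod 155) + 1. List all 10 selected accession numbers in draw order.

142, 1, 15, 29, 43, 57, 71, 85, 99, 113

Selection 1: 142
Selection 2: 142 + 14 = 156 → 156 − 155 = 1
Selection 3: 1 + 14 = 15
Selection 4: 15 + 14 = 29
Selection 5: 29 + 14 = 43
Selection 6: 43 + 14 = 57
Selection 7: 57 + 14 = 71
Selection 8: 71 + 14 = 85
Selection 9: 85 + 14 = 99
Selection 10: 99 + 14 = 113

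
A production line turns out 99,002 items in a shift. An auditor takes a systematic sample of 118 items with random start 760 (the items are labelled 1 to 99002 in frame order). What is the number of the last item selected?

k = 99002/118 = 839
118th selection = r + (118−1)·k = 760 + 117×839 = 760 + 98163 = 98923

98923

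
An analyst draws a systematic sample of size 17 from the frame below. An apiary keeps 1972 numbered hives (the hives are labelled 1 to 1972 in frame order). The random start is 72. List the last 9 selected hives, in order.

k = N/n = 1972/17 = 116
9th selection = 72 + 8×116 = 1000
10th: 1000 + 116 = 1116
11th: 1116 + 116 = 1232
12th: 1232 + 116 = 1348
13th: 1348 + 116 = 1464
14th: 1464 + 116 = 1580
15th: 1580 + 116 = 1696
16th: 1696 + 116 = 1812
17th: 1812 + 116 = 1928

1000, 1116, 1232, 1348, 1464, 1580, 1696, 1812, 1928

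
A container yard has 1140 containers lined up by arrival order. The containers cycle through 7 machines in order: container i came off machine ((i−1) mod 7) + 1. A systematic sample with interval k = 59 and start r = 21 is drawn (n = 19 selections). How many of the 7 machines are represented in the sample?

Consecutive selections differ by k = 59, so their machine numbers differ by 59 mod 7 = 3.
gcd(59, 7) = 1, so the sample visits 7/1 = 7 distinct residues mod 7.
Start 21 is machine 7; the machines hit are 1, 2, 3, 4, 5, 6, 7.

7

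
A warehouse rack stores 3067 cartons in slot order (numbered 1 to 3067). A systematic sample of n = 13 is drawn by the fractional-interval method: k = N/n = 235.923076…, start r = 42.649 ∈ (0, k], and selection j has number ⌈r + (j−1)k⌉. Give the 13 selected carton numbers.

j=1: r + 0k = 42.649 → ⌈·⌉ = 43
j=2: r + 1k = 278.572076… → ⌈·⌉ = 279
j=3: r + 2k = 514.495153… → ⌈·⌉ = 515
j=4: r + 3k = 750.418230… → ⌈·⌉ = 751
j=5: r + 4k = 986.341307… → ⌈·⌉ = 987
j=6: r + 5k = 1222.264384… → ⌈·⌉ = 1223
j=7: r + 6k = 1458.187461… → ⌈·⌉ = 1459
j=8: r + 7k = 1694.110538… → ⌈·⌉ = 1695
j=9: r + 8k = 1930.033615… → ⌈·⌉ = 1931
j=10: r + 9k = 2165.956692… → ⌈·⌉ = 2166
j=11: r + 10k = 2401.879769… → ⌈·⌉ = 2402
j=12: r + 11k = 2637.802846… → ⌈·⌉ = 2638
j=13: r + 12k = 2873.725923… → ⌈·⌉ = 2874

43, 279, 515, 751, 987, 1223, 1459, 1695, 1931, 2166, 2402, 2638, 2874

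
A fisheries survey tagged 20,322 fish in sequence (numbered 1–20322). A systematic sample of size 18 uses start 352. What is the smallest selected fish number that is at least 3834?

k = 20322/18 = 1129
Steps past start: ⌈(3834 − 352)/1129⌉ = ⌈3482/1129⌉ = 4
Selected fish: 352 + 4×1129 = 4868

4868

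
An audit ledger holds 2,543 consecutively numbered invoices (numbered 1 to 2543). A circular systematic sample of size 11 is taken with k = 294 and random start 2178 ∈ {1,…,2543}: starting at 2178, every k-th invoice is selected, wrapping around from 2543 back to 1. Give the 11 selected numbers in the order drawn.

Selection 1: 2178
Selection 2: 2178 + 294 = 2472
Selection 3: 2472 + 294 = 2766 → 2766 − 2543 = 223
Selection 4: 223 + 294 = 517
Selection 5: 517 + 294 = 811
Selection 6: 811 + 294 = 1105
Selection 7: 1105 + 294 = 1399
Selection 8: 1399 + 294 = 1693
Selection 9: 1693 + 294 = 1987
Selection 10: 1987 + 294 = 2281
Selection 11: 2281 + 294 = 2575 → 2575 − 2543 = 32

2178, 2472, 223, 517, 811, 1105, 1399, 1693, 1987, 2281, 32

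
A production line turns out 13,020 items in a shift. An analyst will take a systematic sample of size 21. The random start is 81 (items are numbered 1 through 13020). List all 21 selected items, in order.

81, 701, 1321, 1941, 2561, 3181, 3801, 4421, 5041, 5661, 6281, 6901, 7521, 8141, 8761, 9381, 10001, 10621, 11241, 11861, 12481

k = N/n = 13020/21 = 620
item 1: 81
item 2: 81 + 620 = 701
item 3: 701 + 620 = 1321
item 4: 1321 + 620 = 1941
item 5: 1941 + 620 = 2561
item 6: 2561 + 620 = 3181
item 7: 3181 + 620 = 3801
item 8: 3801 + 620 = 4421
item 9: 4421 + 620 = 5041
item 10: 5041 + 620 = 5661
item 11: 5661 + 620 = 6281
item 12: 6281 + 620 = 6901
item 13: 6901 + 620 = 7521
item 14: 7521 + 620 = 8141
item 15: 8141 + 620 = 8761
item 16: 8761 + 620 = 9381
item 17: 9381 + 620 = 10001
item 18: 10001 + 620 = 10621
item 19: 10621 + 620 = 11241
item 20: 11241 + 620 = 11861
item 21: 11861 + 620 = 12481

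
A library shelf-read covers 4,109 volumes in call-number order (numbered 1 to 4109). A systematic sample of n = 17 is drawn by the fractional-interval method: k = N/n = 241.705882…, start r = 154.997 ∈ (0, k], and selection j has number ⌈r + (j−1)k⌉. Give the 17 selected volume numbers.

j=1: r + 0k = 154.997 → ⌈·⌉ = 155
j=2: r + 1k = 396.702882… → ⌈·⌉ = 397
j=3: r + 2k = 638.408764… → ⌈·⌉ = 639
j=4: r + 3k = 880.114647… → ⌈·⌉ = 881
j=5: r + 4k = 1121.820529… → ⌈·⌉ = 1122
j=6: r + 5k = 1363.526411… → ⌈·⌉ = 1364
j=7: r + 6k = 1605.232294… → ⌈·⌉ = 1606
j=8: r + 7k = 1846.938176… → ⌈·⌉ = 1847
j=9: r + 8k = 2088.644058… → ⌈·⌉ = 2089
j=10: r + 9k = 2330.349941… → ⌈·⌉ = 2331
j=11: r + 10k = 2572.055823… → ⌈·⌉ = 2573
j=12: r + 11k = 2813.761705… → ⌈·⌉ = 2814
j=13: r + 12k = 3055.467588… → ⌈·⌉ = 3056
j=14: r + 13k = 3297.173470… → ⌈·⌉ = 3298
j=15: r + 14k = 3538.879352… → ⌈·⌉ = 3539
j=16: r + 15k = 3780.585235… → ⌈·⌉ = 3781
j=17: r + 16k = 4022.291117… → ⌈·⌉ = 4023

155, 397, 639, 881, 1122, 1364, 1606, 1847, 2089, 2331, 2573, 2814, 3056, 3298, 3539, 3781, 4023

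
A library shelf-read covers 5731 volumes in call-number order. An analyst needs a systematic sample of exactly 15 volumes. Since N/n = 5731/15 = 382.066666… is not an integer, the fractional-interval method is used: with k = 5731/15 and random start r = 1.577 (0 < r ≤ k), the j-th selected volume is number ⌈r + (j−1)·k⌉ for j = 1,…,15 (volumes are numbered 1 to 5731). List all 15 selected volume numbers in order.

j=1: r + 0k = 1.577 → ⌈·⌉ = 2
j=2: r + 1k = 383.643666… → ⌈·⌉ = 384
j=3: r + 2k = 765.710333… → ⌈·⌉ = 766
j=4: r + 3k = 1147.777 → ⌈·⌉ = 1148
j=5: r + 4k = 1529.843666… → ⌈·⌉ = 1530
j=6: r + 5k = 1911.910333… → ⌈·⌉ = 1912
j=7: r + 6k = 2293.977 → ⌈·⌉ = 2294
j=8: r + 7k = 2676.043666… → ⌈·⌉ = 2677
j=9: r + 8k = 3058.110333… → ⌈·⌉ = 3059
j=10: r + 9k = 3440.177 → ⌈·⌉ = 3441
j=11: r + 10k = 3822.243666… → ⌈·⌉ = 3823
j=12: r + 11k = 4204.310333… → ⌈·⌉ = 4205
j=13: r + 12k = 4586.377 → ⌈·⌉ = 4587
j=14: r + 13k = 4968.443666… → ⌈·⌉ = 4969
j=15: r + 14k = 5350.510333… → ⌈·⌉ = 5351

2, 384, 766, 1148, 1530, 1912, 2294, 2677, 3059, 3441, 3823, 4205, 4587, 4969, 5351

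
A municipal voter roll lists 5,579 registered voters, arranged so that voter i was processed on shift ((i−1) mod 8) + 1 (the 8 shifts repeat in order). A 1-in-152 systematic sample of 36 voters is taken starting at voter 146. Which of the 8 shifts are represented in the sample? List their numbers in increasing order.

2

Consecutive selections differ by k = 152, so their shift numbers differ by 152 mod 8 = 0.
gcd(152, 8) = 8, so the sample visits 8/8 = 1 distinct residues mod 8.
Start 146 is shift 2; the shifts hit are 2.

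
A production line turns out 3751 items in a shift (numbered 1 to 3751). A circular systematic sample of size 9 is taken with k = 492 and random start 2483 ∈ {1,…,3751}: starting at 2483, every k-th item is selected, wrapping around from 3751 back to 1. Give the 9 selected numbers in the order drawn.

Selection 1: 2483
Selection 2: 2483 + 492 = 2975
Selection 3: 2975 + 492 = 3467
Selection 4: 3467 + 492 = 3959 → 3959 − 3751 = 208
Selection 5: 208 + 492 = 700
Selection 6: 700 + 492 = 1192
Selection 7: 1192 + 492 = 1684
Selection 8: 1684 + 492 = 2176
Selection 9: 2176 + 492 = 2668

2483, 2975, 3467, 208, 700, 1192, 1684, 2176, 2668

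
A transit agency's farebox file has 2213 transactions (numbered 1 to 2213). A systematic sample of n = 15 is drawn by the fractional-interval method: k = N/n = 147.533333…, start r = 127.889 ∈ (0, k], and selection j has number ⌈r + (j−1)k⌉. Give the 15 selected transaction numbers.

j=1: r + 0k = 127.889 → ⌈·⌉ = 128
j=2: r + 1k = 275.422333… → ⌈·⌉ = 276
j=3: r + 2k = 422.955666… → ⌈·⌉ = 423
j=4: r + 3k = 570.489 → ⌈·⌉ = 571
j=5: r + 4k = 718.022333… → ⌈·⌉ = 719
j=6: r + 5k = 865.555666… → ⌈·⌉ = 866
j=7: r + 6k = 1013.089 → ⌈·⌉ = 1014
j=8: r + 7k = 1160.622333… → ⌈·⌉ = 1161
j=9: r + 8k = 1308.155666… → ⌈·⌉ = 1309
j=10: r + 9k = 1455.689 → ⌈·⌉ = 1456
j=11: r + 10k = 1603.222333… → ⌈·⌉ = 1604
j=12: r + 11k = 1750.755666… → ⌈·⌉ = 1751
j=13: r + 12k = 1898.289 → ⌈·⌉ = 1899
j=14: r + 13k = 2045.822333… → ⌈·⌉ = 2046
j=15: r + 14k = 2193.355666… → ⌈·⌉ = 2194

128, 276, 423, 571, 719, 866, 1014, 1161, 1309, 1456, 1604, 1751, 1899, 2046, 2194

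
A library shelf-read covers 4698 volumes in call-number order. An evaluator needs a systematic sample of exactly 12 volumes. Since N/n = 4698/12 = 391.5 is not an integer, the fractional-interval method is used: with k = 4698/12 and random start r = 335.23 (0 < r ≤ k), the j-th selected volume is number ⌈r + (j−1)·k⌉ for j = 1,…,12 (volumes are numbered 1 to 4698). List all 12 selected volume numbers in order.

336, 727, 1119, 1510, 1902, 2293, 2685, 3076, 3468, 3859, 4251, 4642

j=1: r + 0k = 335.23 → ⌈·⌉ = 336
j=2: r + 1k = 726.73 → ⌈·⌉ = 727
j=3: r + 2k = 1118.23 → ⌈·⌉ = 1119
j=4: r + 3k = 1509.73 → ⌈·⌉ = 1510
j=5: r + 4k = 1901.23 → ⌈·⌉ = 1902
j=6: r + 5k = 2292.73 → ⌈·⌉ = 2293
j=7: r + 6k = 2684.23 → ⌈·⌉ = 2685
j=8: r + 7k = 3075.73 → ⌈·⌉ = 3076
j=9: r + 8k = 3467.23 → ⌈·⌉ = 3468
j=10: r + 9k = 3858.73 → ⌈·⌉ = 3859
j=11: r + 10k = 4250.23 → ⌈·⌉ = 4251
j=12: r + 11k = 4641.73 → ⌈·⌉ = 4642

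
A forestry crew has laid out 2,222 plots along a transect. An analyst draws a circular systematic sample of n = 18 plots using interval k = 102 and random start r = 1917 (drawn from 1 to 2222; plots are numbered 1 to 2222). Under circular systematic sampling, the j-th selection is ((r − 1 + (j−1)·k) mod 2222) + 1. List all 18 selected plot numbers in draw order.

Selection 1: 1917
Selection 2: 1917 + 102 = 2019
Selection 3: 2019 + 102 = 2121
Selection 4: 2121 + 102 = 2223 → 2223 − 2222 = 1
Selection 5: 1 + 102 = 103
Selection 6: 103 + 102 = 205
Selection 7: 205 + 102 = 307
Selection 8: 307 + 102 = 409
Selection 9: 409 + 102 = 511
Selection 10: 511 + 102 = 613
Selection 11: 613 + 102 = 715
Selection 12: 715 + 102 = 817
Selection 13: 817 + 102 = 919
Selection 14: 919 + 102 = 1021
Selection 15: 1021 + 102 = 1123
Selection 16: 1123 + 102 = 1225
Selection 17: 1225 + 102 = 1327
Selection 18: 1327 + 102 = 1429

1917, 2019, 2121, 1, 103, 205, 307, 409, 511, 613, 715, 817, 919, 1021, 1123, 1225, 1327, 1429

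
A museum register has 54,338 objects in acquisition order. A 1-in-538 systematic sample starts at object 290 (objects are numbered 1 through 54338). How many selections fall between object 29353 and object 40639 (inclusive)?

20

k = 538
First selection ≥ 29353: 290 + ⌈(29353−290)/538⌉·538 = 290 + 55×538 = 29880
Last selection ≤ 40639: 290 + ⌊(40639−290)/538⌋·538 = 290 + 74×538 = 40102
Count = 74 − 55 + 1 = 20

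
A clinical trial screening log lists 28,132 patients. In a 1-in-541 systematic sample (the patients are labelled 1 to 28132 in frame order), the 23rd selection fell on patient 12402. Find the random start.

k = 541
r = 12402 − (23−1)×541 = 12402 − 11902 = 500

500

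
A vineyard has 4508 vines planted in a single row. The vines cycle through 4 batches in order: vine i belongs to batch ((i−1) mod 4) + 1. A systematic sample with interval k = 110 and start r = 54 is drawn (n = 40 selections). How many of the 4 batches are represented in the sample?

Consecutive selections differ by k = 110, so their batch numbers differ by 110 mod 4 = 2.
gcd(110, 4) = 2, so the sample visits 4/2 = 2 distinct residues mod 4.
Start 54 is batch 2; the batches hit are 2, 4.

2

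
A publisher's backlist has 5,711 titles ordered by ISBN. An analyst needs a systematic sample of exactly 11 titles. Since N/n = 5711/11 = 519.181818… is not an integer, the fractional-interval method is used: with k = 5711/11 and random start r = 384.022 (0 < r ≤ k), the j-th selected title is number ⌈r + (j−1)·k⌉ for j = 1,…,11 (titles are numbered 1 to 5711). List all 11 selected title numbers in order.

j=1: r + 0k = 384.022 → ⌈·⌉ = 385
j=2: r + 1k = 903.203818… → ⌈·⌉ = 904
j=3: r + 2k = 1422.385636… → ⌈·⌉ = 1423
j=4: r + 3k = 1941.567454… → ⌈·⌉ = 1942
j=5: r + 4k = 2460.749272… → ⌈·⌉ = 2461
j=6: r + 5k = 2979.931090… → ⌈·⌉ = 2980
j=7: r + 6k = 3499.112909… → ⌈·⌉ = 3500
j=8: r + 7k = 4018.294727… → ⌈·⌉ = 4019
j=9: r + 8k = 4537.476545… → ⌈·⌉ = 4538
j=10: r + 9k = 5056.658363… → ⌈·⌉ = 5057
j=11: r + 10k = 5575.840181… → ⌈·⌉ = 5576

385, 904, 1423, 1942, 2461, 2980, 3500, 4019, 4538, 5057, 5576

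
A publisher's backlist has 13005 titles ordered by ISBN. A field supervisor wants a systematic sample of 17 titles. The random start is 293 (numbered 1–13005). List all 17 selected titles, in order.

k = N/n = 13005/17 = 765
title 1: 293
title 2: 293 + 765 = 1058
title 3: 1058 + 765 = 1823
title 4: 1823 + 765 = 2588
title 5: 2588 + 765 = 3353
title 6: 3353 + 765 = 4118
title 7: 4118 + 765 = 4883
title 8: 4883 + 765 = 5648
title 9: 5648 + 765 = 6413
title 10: 6413 + 765 = 7178
title 11: 7178 + 765 = 7943
title 12: 7943 + 765 = 8708
title 13: 8708 + 765 = 9473
title 14: 9473 + 765 = 10238
title 15: 10238 + 765 = 11003
title 16: 11003 + 765 = 11768
title 17: 11768 + 765 = 12533

293, 1058, 1823, 2588, 3353, 4118, 4883, 5648, 6413, 7178, 7943, 8708, 9473, 10238, 11003, 11768, 12533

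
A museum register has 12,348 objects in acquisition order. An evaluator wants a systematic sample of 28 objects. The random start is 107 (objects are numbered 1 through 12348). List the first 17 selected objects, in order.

k = N/n = 12348/28 = 441
object 1: 107
object 2: 107 + 441 = 548
object 3: 548 + 441 = 989
object 4: 989 + 441 = 1430
object 5: 1430 + 441 = 1871
object 6: 1871 + 441 = 2312
object 7: 2312 + 441 = 2753
object 8: 2753 + 441 = 3194
object 9: 3194 + 441 = 3635
object 10: 3635 + 441 = 4076
object 11: 4076 + 441 = 4517
object 12: 4517 + 441 = 4958
object 13: 4958 + 441 = 5399
object 14: 5399 + 441 = 5840
object 15: 5840 + 441 = 6281
object 16: 6281 + 441 = 6722
object 17: 6722 + 441 = 7163

107, 548, 989, 1430, 1871, 2312, 2753, 3194, 3635, 4076, 4517, 4958, 5399, 5840, 6281, 6722, 7163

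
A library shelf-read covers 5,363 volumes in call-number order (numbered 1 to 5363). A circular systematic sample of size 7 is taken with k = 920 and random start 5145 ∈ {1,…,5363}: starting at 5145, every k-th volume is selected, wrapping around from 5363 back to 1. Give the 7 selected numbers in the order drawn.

5145, 702, 1622, 2542, 3462, 4382, 5302

Selection 1: 5145
Selection 2: 5145 + 920 = 6065 → 6065 − 5363 = 702
Selection 3: 702 + 920 = 1622
Selection 4: 1622 + 920 = 2542
Selection 5: 2542 + 920 = 3462
Selection 6: 3462 + 920 = 4382
Selection 7: 4382 + 920 = 5302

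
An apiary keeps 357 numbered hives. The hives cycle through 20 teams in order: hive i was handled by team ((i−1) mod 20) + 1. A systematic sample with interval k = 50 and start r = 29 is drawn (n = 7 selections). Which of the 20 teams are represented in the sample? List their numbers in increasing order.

Consecutive selections differ by k = 50, so their team numbers differ by 50 mod 20 = 10.
gcd(50, 20) = 10, so the sample visits 20/10 = 2 distinct residues mod 20.
Start 29 is team 9; the teams hit are 9, 19.

9, 19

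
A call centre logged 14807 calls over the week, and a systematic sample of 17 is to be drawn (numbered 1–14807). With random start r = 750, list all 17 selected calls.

750, 1621, 2492, 3363, 4234, 5105, 5976, 6847, 7718, 8589, 9460, 10331, 11202, 12073, 12944, 13815, 14686

k = N/n = 14807/17 = 871
call 1: 750
call 2: 750 + 871 = 1621
call 3: 1621 + 871 = 2492
call 4: 2492 + 871 = 3363
call 5: 3363 + 871 = 4234
call 6: 4234 + 871 = 5105
call 7: 5105 + 871 = 5976
call 8: 5976 + 871 = 6847
call 9: 6847 + 871 = 7718
call 10: 7718 + 871 = 8589
call 11: 8589 + 871 = 9460
call 12: 9460 + 871 = 10331
call 13: 10331 + 871 = 11202
call 14: 11202 + 871 = 12073
call 15: 12073 + 871 = 12944
call 16: 12944 + 871 = 13815
call 17: 13815 + 871 = 14686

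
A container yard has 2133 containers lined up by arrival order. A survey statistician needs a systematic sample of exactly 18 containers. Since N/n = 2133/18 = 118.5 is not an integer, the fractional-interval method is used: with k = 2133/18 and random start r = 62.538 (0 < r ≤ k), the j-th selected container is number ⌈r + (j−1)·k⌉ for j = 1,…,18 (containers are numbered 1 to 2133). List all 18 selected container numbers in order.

63, 182, 300, 419, 537, 656, 774, 893, 1011, 1130, 1248, 1367, 1485, 1604, 1722, 1841, 1959, 2078

j=1: r + 0k = 62.538 → ⌈·⌉ = 63
j=2: r + 1k = 181.038 → ⌈·⌉ = 182
j=3: r + 2k = 299.538 → ⌈·⌉ = 300
j=4: r + 3k = 418.038 → ⌈·⌉ = 419
j=5: r + 4k = 536.538 → ⌈·⌉ = 537
j=6: r + 5k = 655.038 → ⌈·⌉ = 656
j=7: r + 6k = 773.538 → ⌈·⌉ = 774
j=8: r + 7k = 892.038 → ⌈·⌉ = 893
j=9: r + 8k = 1010.538 → ⌈·⌉ = 1011
j=10: r + 9k = 1129.038 → ⌈·⌉ = 1130
j=11: r + 10k = 1247.538 → ⌈·⌉ = 1248
j=12: r + 11k = 1366.038 → ⌈·⌉ = 1367
j=13: r + 12k = 1484.538 → ⌈·⌉ = 1485
j=14: r + 13k = 1603.038 → ⌈·⌉ = 1604
j=15: r + 14k = 1721.538 → ⌈·⌉ = 1722
j=16: r + 15k = 1840.038 → ⌈·⌉ = 1841
j=17: r + 16k = 1958.538 → ⌈·⌉ = 1959
j=18: r + 17k = 2077.038 → ⌈·⌉ = 2078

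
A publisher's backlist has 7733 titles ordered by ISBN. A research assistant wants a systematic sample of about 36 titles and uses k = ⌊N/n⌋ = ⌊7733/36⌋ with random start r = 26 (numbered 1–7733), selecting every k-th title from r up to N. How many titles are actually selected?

k = ⌊7733/36⌋ = 214
Achieved size = ⌊(7733 − 26)/214⌋ + 1 = ⌊7707/214⌋ + 1 = 36 + 1 = 37
(last selection: 26 + 36×214 = 7730 ≤ 7733; next would be 7944 > 7733)

37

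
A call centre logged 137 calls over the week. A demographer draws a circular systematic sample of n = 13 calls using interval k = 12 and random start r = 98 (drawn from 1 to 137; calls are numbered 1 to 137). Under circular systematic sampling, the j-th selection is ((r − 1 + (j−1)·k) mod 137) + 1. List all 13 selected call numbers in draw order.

98, 110, 122, 134, 9, 21, 33, 45, 57, 69, 81, 93, 105

Selection 1: 98
Selection 2: 98 + 12 = 110
Selection 3: 110 + 12 = 122
Selection 4: 122 + 12 = 134
Selection 5: 134 + 12 = 146 → 146 − 137 = 9
Selection 6: 9 + 12 = 21
Selection 7: 21 + 12 = 33
Selection 8: 33 + 12 = 45
Selection 9: 45 + 12 = 57
Selection 10: 57 + 12 = 69
Selection 11: 69 + 12 = 81
Selection 12: 81 + 12 = 93
Selection 13: 93 + 12 = 105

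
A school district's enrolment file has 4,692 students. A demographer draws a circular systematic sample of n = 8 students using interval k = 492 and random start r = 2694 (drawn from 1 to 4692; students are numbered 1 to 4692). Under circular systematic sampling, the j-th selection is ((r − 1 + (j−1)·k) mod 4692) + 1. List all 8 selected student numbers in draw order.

2694, 3186, 3678, 4170, 4662, 462, 954, 1446

Selection 1: 2694
Selection 2: 2694 + 492 = 3186
Selection 3: 3186 + 492 = 3678
Selection 4: 3678 + 492 = 4170
Selection 5: 4170 + 492 = 4662
Selection 6: 4662 + 492 = 5154 → 5154 − 4692 = 462
Selection 7: 462 + 492 = 954
Selection 8: 954 + 492 = 1446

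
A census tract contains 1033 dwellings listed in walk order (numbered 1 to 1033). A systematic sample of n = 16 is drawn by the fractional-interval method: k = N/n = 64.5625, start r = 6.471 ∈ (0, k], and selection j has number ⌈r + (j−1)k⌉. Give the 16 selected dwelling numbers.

7, 72, 136, 201, 265, 330, 394, 459, 523, 588, 653, 717, 782, 846, 911, 975

j=1: r + 0k = 6.471 → ⌈·⌉ = 7
j=2: r + 1k = 71.0335 → ⌈·⌉ = 72
j=3: r + 2k = 135.596 → ⌈·⌉ = 136
j=4: r + 3k = 200.1585 → ⌈·⌉ = 201
j=5: r + 4k = 264.721 → ⌈·⌉ = 265
j=6: r + 5k = 329.2835 → ⌈·⌉ = 330
j=7: r + 6k = 393.846 → ⌈·⌉ = 394
j=8: r + 7k = 458.4085 → ⌈·⌉ = 459
j=9: r + 8k = 522.971 → ⌈·⌉ = 523
j=10: r + 9k = 587.5335 → ⌈·⌉ = 588
j=11: r + 10k = 652.096 → ⌈·⌉ = 653
j=12: r + 11k = 716.6585 → ⌈·⌉ = 717
j=13: r + 12k = 781.221 → ⌈·⌉ = 782
j=14: r + 13k = 845.7835 → ⌈·⌉ = 846
j=15: r + 14k = 910.346 → ⌈·⌉ = 911
j=16: r + 15k = 974.9085 → ⌈·⌉ = 975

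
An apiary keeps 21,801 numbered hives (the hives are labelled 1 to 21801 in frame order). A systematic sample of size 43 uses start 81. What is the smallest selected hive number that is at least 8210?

8700

k = 21801/43 = 507
Steps past start: ⌈(8210 − 81)/507⌉ = ⌈8129/507⌉ = 17
Selected hive: 81 + 17×507 = 8700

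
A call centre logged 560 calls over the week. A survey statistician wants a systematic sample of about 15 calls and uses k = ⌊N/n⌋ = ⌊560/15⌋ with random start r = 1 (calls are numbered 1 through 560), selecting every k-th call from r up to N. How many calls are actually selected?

k = ⌊560/15⌋ = 37
Achieved size = ⌊(560 − 1)/37⌋ + 1 = ⌊559/37⌋ + 1 = 15 + 1 = 16
(last selection: 1 + 15×37 = 556 ≤ 560; next would be 593 > 560)

16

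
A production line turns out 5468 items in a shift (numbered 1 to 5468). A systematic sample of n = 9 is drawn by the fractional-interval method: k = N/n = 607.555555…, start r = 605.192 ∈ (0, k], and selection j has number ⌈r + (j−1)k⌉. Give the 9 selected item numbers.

606, 1213, 1821, 2428, 3036, 3643, 4251, 4859, 5466

j=1: r + 0k = 605.192 → ⌈·⌉ = 606
j=2: r + 1k = 1212.747555… → ⌈·⌉ = 1213
j=3: r + 2k = 1820.303111… → ⌈·⌉ = 1821
j=4: r + 3k = 2427.858666… → ⌈·⌉ = 2428
j=5: r + 4k = 3035.414222… → ⌈·⌉ = 3036
j=6: r + 5k = 3642.969777… → ⌈·⌉ = 3643
j=7: r + 6k = 4250.525333… → ⌈·⌉ = 4251
j=8: r + 7k = 4858.080888… → ⌈·⌉ = 4859
j=9: r + 8k = 5465.636444… → ⌈·⌉ = 5466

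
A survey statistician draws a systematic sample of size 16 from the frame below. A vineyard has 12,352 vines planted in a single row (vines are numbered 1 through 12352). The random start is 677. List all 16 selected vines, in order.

k = N/n = 12352/16 = 772
vine 1: 677
vine 2: 677 + 772 = 1449
vine 3: 1449 + 772 = 2221
vine 4: 2221 + 772 = 2993
vine 5: 2993 + 772 = 3765
vine 6: 3765 + 772 = 4537
vine 7: 4537 + 772 = 5309
vine 8: 5309 + 772 = 6081
vine 9: 6081 + 772 = 6853
vine 10: 6853 + 772 = 7625
vine 11: 7625 + 772 = 8397
vine 12: 8397 + 772 = 9169
vine 13: 9169 + 772 = 9941
vine 14: 9941 + 772 = 10713
vine 15: 10713 + 772 = 11485
vine 16: 11485 + 772 = 12257

677, 1449, 2221, 2993, 3765, 4537, 5309, 6081, 6853, 7625, 8397, 9169, 9941, 10713, 11485, 12257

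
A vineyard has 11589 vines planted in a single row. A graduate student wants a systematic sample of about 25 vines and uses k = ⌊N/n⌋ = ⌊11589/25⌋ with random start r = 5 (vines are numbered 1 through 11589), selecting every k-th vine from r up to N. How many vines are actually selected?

k = ⌊11589/25⌋ = 463
Achieved size = ⌊(11589 − 5)/463⌋ + 1 = ⌊11584/463⌋ + 1 = 25 + 1 = 26
(last selection: 5 + 25×463 = 11580 ≤ 11589; next would be 12043 > 11589)

26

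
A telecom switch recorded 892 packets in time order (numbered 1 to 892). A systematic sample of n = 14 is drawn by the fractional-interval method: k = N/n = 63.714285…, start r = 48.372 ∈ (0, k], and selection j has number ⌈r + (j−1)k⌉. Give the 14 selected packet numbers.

j=1: r + 0k = 48.372 → ⌈·⌉ = 49
j=2: r + 1k = 112.086285… → ⌈·⌉ = 113
j=3: r + 2k = 175.800571… → ⌈·⌉ = 176
j=4: r + 3k = 239.514857… → ⌈·⌉ = 240
j=5: r + 4k = 303.229142… → ⌈·⌉ = 304
j=6: r + 5k = 366.943428… → ⌈·⌉ = 367
j=7: r + 6k = 430.657714… → ⌈·⌉ = 431
j=8: r + 7k = 494.372 → ⌈·⌉ = 495
j=9: r + 8k = 558.086285… → ⌈·⌉ = 559
j=10: r + 9k = 621.800571… → ⌈·⌉ = 622
j=11: r + 10k = 685.514857… → ⌈·⌉ = 686
j=12: r + 11k = 749.229142… → ⌈·⌉ = 750
j=13: r + 12k = 812.943428… → ⌈·⌉ = 813
j=14: r + 13k = 876.657714… → ⌈·⌉ = 877

49, 113, 176, 240, 304, 367, 431, 495, 559, 622, 686, 750, 813, 877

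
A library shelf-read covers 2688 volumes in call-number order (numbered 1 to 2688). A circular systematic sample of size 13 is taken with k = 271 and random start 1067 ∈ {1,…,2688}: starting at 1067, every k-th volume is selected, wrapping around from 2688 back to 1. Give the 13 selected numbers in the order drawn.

1067, 1338, 1609, 1880, 2151, 2422, 5, 276, 547, 818, 1089, 1360, 1631

Selection 1: 1067
Selection 2: 1067 + 271 = 1338
Selection 3: 1338 + 271 = 1609
Selection 4: 1609 + 271 = 1880
Selection 5: 1880 + 271 = 2151
Selection 6: 2151 + 271 = 2422
Selection 7: 2422 + 271 = 2693 → 2693 − 2688 = 5
Selection 8: 5 + 271 = 276
Selection 9: 276 + 271 = 547
Selection 10: 547 + 271 = 818
Selection 11: 818 + 271 = 1089
Selection 12: 1089 + 271 = 1360
Selection 13: 1360 + 271 = 1631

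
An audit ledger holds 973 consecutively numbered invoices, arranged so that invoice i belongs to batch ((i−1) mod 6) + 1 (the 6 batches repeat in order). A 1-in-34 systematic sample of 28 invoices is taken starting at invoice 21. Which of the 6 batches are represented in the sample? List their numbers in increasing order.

Consecutive selections differ by k = 34, so their batch numbers differ by 34 mod 6 = 4.
gcd(34, 6) = 2, so the sample visits 6/2 = 3 distinct residues mod 6.
Start 21 is batch 3; the batches hit are 1, 3, 5.

1, 3, 5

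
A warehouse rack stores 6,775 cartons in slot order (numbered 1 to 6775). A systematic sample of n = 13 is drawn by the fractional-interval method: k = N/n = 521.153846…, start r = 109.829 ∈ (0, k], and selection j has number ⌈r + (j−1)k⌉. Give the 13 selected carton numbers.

110, 631, 1153, 1674, 2195, 2716, 3237, 3758, 4280, 4801, 5322, 5843, 6364

j=1: r + 0k = 109.829 → ⌈·⌉ = 110
j=2: r + 1k = 630.982846… → ⌈·⌉ = 631
j=3: r + 2k = 1152.136692… → ⌈·⌉ = 1153
j=4: r + 3k = 1673.290538… → ⌈·⌉ = 1674
j=5: r + 4k = 2194.444384… → ⌈·⌉ = 2195
j=6: r + 5k = 2715.598230… → ⌈·⌉ = 2716
j=7: r + 6k = 3236.752076… → ⌈·⌉ = 3237
j=8: r + 7k = 3757.905923… → ⌈·⌉ = 3758
j=9: r + 8k = 4279.059769… → ⌈·⌉ = 4280
j=10: r + 9k = 4800.213615… → ⌈·⌉ = 4801
j=11: r + 10k = 5321.367461… → ⌈·⌉ = 5322
j=12: r + 11k = 5842.521307… → ⌈·⌉ = 5843
j=13: r + 12k = 6363.675153… → ⌈·⌉ = 6364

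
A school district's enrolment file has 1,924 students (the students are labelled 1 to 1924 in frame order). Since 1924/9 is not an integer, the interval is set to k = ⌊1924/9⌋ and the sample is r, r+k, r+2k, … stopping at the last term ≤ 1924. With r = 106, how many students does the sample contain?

9

k = ⌊1924/9⌋ = 213
Achieved size = ⌊(1924 − 106)/213⌋ + 1 = ⌊1818/213⌋ + 1 = 8 + 1 = 9
(last selection: 106 + 8×213 = 1810 ≤ 1924; next would be 2023 > 1924)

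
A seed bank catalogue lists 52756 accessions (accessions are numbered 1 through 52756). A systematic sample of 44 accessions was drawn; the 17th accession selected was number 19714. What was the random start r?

530

k = 52756/44 = 1199
r = 19714 − (17−1)×1199 = 19714 − 19184 = 530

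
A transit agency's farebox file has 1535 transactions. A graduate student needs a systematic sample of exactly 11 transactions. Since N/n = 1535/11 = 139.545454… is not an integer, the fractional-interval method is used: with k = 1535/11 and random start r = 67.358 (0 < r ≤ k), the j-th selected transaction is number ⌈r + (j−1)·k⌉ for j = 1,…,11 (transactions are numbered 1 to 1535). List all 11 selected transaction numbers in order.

j=1: r + 0k = 67.358 → ⌈·⌉ = 68
j=2: r + 1k = 206.903454… → ⌈·⌉ = 207
j=3: r + 2k = 346.448909… → ⌈·⌉ = 347
j=4: r + 3k = 485.994363… → ⌈·⌉ = 486
j=5: r + 4k = 625.539818… → ⌈·⌉ = 626
j=6: r + 5k = 765.085272… → ⌈·⌉ = 766
j=7: r + 6k = 904.630727… → ⌈·⌉ = 905
j=8: r + 7k = 1044.176181… → ⌈·⌉ = 1045
j=9: r + 8k = 1183.721636… → ⌈·⌉ = 1184
j=10: r + 9k = 1323.267090… → ⌈·⌉ = 1324
j=11: r + 10k = 1462.812545… → ⌈·⌉ = 1463

68, 207, 347, 486, 626, 766, 905, 1045, 1184, 1324, 1463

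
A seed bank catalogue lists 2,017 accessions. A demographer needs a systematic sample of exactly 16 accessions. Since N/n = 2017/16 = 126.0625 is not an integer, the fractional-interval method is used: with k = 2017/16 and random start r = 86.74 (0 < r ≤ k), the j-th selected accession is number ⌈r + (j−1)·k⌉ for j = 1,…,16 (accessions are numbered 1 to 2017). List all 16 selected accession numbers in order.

87, 213, 339, 465, 591, 718, 844, 970, 1096, 1222, 1348, 1474, 1600, 1726, 1852, 1978

j=1: r + 0k = 86.74 → ⌈·⌉ = 87
j=2: r + 1k = 212.8025 → ⌈·⌉ = 213
j=3: r + 2k = 338.865 → ⌈·⌉ = 339
j=4: r + 3k = 464.9275 → ⌈·⌉ = 465
j=5: r + 4k = 590.99 → ⌈·⌉ = 591
j=6: r + 5k = 717.0525 → ⌈·⌉ = 718
j=7: r + 6k = 843.115 → ⌈·⌉ = 844
j=8: r + 7k = 969.1775 → ⌈·⌉ = 970
j=9: r + 8k = 1095.24 → ⌈·⌉ = 1096
j=10: r + 9k = 1221.3025 → ⌈·⌉ = 1222
j=11: r + 10k = 1347.365 → ⌈·⌉ = 1348
j=12: r + 11k = 1473.4275 → ⌈·⌉ = 1474
j=13: r + 12k = 1599.49 → ⌈·⌉ = 1600
j=14: r + 13k = 1725.5525 → ⌈·⌉ = 1726
j=15: r + 14k = 1851.615 → ⌈·⌉ = 1852
j=16: r + 15k = 1977.6775 → ⌈·⌉ = 1978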